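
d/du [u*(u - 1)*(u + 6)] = 3*u^2 + 10*u - 6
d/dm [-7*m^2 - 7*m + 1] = -14*m - 7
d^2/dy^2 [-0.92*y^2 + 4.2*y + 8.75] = -1.84000000000000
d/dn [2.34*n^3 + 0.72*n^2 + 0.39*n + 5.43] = 7.02*n^2 + 1.44*n + 0.39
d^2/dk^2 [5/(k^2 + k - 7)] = 10*(-k^2 - k + (2*k + 1)^2 + 7)/(k^2 + k - 7)^3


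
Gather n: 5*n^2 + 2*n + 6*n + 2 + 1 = 5*n^2 + 8*n + 3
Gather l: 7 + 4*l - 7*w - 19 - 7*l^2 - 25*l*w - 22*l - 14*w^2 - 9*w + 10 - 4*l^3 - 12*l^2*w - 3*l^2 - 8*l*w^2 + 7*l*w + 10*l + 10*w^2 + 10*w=-4*l^3 + l^2*(-12*w - 10) + l*(-8*w^2 - 18*w - 8) - 4*w^2 - 6*w - 2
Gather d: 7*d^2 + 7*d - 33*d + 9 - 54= 7*d^2 - 26*d - 45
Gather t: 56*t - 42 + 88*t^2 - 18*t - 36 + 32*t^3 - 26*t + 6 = 32*t^3 + 88*t^2 + 12*t - 72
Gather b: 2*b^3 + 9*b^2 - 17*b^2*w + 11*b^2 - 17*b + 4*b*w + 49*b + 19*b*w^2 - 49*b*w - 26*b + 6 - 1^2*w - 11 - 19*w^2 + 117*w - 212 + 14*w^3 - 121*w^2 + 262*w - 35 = 2*b^3 + b^2*(20 - 17*w) + b*(19*w^2 - 45*w + 6) + 14*w^3 - 140*w^2 + 378*w - 252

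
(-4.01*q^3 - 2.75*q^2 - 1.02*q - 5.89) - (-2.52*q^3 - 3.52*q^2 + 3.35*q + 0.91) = -1.49*q^3 + 0.77*q^2 - 4.37*q - 6.8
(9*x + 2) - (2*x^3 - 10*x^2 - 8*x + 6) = -2*x^3 + 10*x^2 + 17*x - 4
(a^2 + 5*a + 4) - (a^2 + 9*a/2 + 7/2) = a/2 + 1/2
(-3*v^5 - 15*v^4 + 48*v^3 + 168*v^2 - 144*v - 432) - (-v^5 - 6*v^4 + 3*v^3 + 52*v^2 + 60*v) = -2*v^5 - 9*v^4 + 45*v^3 + 116*v^2 - 204*v - 432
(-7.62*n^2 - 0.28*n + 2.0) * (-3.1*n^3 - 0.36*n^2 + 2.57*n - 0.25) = 23.622*n^5 + 3.6112*n^4 - 25.6826*n^3 + 0.4654*n^2 + 5.21*n - 0.5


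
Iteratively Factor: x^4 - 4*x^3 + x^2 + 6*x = (x - 3)*(x^3 - x^2 - 2*x) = x*(x - 3)*(x^2 - x - 2) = x*(x - 3)*(x + 1)*(x - 2)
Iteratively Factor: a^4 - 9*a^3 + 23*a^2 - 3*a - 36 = (a + 1)*(a^3 - 10*a^2 + 33*a - 36) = (a - 3)*(a + 1)*(a^2 - 7*a + 12) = (a - 3)^2*(a + 1)*(a - 4)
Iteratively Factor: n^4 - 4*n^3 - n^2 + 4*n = (n)*(n^3 - 4*n^2 - n + 4) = n*(n - 1)*(n^2 - 3*n - 4) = n*(n - 1)*(n + 1)*(n - 4)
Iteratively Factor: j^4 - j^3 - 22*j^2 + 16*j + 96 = (j - 4)*(j^3 + 3*j^2 - 10*j - 24) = (j - 4)*(j + 2)*(j^2 + j - 12) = (j - 4)*(j - 3)*(j + 2)*(j + 4)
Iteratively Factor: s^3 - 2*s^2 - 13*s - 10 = (s - 5)*(s^2 + 3*s + 2) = (s - 5)*(s + 1)*(s + 2)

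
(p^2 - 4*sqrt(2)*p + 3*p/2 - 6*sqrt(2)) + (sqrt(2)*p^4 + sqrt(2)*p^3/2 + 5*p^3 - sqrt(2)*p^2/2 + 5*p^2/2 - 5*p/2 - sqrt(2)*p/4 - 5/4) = sqrt(2)*p^4 + sqrt(2)*p^3/2 + 5*p^3 - sqrt(2)*p^2/2 + 7*p^2/2 - 17*sqrt(2)*p/4 - p - 6*sqrt(2) - 5/4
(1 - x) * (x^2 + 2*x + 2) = -x^3 - x^2 + 2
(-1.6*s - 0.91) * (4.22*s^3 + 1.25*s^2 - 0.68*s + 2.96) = -6.752*s^4 - 5.8402*s^3 - 0.0494999999999999*s^2 - 4.1172*s - 2.6936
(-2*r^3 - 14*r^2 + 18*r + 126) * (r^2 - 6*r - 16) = -2*r^5 - 2*r^4 + 134*r^3 + 242*r^2 - 1044*r - 2016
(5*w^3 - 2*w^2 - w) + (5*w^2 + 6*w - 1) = 5*w^3 + 3*w^2 + 5*w - 1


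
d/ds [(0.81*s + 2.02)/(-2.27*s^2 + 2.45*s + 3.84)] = (1.8387*s^2 + 9.1708*s - 1.8386)/(5.1529*s^4 - 11.123*s^3 - 11.4311*s^2 + 18.816*s + 14.7456)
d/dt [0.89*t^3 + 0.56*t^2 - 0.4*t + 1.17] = 2.67*t^2 + 1.12*t - 0.4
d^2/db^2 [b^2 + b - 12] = 2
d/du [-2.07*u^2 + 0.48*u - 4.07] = 0.48 - 4.14*u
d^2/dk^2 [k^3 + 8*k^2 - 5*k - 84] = 6*k + 16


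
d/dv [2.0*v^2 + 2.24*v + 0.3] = 4.0*v + 2.24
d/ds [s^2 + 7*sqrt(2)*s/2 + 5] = 2*s + 7*sqrt(2)/2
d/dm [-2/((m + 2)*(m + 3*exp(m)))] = 2*(m + (m + 2)*(3*exp(m) + 1) + 3*exp(m))/((m + 2)^2*(m + 3*exp(m))^2)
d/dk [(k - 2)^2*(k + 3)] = (k - 2)*(3*k + 4)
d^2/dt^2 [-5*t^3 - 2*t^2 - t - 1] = -30*t - 4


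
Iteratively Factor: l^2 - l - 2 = (l - 2)*(l + 1)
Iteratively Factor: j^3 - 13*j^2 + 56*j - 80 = (j - 5)*(j^2 - 8*j + 16) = (j - 5)*(j - 4)*(j - 4)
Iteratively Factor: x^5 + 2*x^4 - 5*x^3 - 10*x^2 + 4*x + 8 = (x - 1)*(x^4 + 3*x^3 - 2*x^2 - 12*x - 8) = (x - 1)*(x + 1)*(x^3 + 2*x^2 - 4*x - 8) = (x - 2)*(x - 1)*(x + 1)*(x^2 + 4*x + 4) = (x - 2)*(x - 1)*(x + 1)*(x + 2)*(x + 2)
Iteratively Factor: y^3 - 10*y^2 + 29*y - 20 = (y - 5)*(y^2 - 5*y + 4) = (y - 5)*(y - 4)*(y - 1)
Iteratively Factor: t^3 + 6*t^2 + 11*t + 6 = (t + 3)*(t^2 + 3*t + 2) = (t + 1)*(t + 3)*(t + 2)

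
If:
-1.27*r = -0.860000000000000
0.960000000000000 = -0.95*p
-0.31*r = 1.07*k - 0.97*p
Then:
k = -1.11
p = -1.01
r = 0.68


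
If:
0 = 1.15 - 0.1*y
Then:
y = 11.50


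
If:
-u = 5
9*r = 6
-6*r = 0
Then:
No Solution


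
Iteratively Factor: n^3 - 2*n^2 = (n)*(n^2 - 2*n) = n^2*(n - 2)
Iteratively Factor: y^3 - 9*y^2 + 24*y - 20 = (y - 2)*(y^2 - 7*y + 10) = (y - 2)^2*(y - 5)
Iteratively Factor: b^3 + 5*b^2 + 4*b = (b)*(b^2 + 5*b + 4) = b*(b + 4)*(b + 1)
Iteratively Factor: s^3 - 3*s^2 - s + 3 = (s - 1)*(s^2 - 2*s - 3) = (s - 1)*(s + 1)*(s - 3)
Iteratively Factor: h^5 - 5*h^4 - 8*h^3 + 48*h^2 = (h - 4)*(h^4 - h^3 - 12*h^2) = h*(h - 4)*(h^3 - h^2 - 12*h) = h*(h - 4)^2*(h^2 + 3*h) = h^2*(h - 4)^2*(h + 3)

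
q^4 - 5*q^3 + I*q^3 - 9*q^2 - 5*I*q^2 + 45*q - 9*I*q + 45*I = (q - 5)*(q - 3)*(q + 3)*(q + I)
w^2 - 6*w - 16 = (w - 8)*(w + 2)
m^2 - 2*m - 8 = (m - 4)*(m + 2)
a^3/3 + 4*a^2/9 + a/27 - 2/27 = (a/3 + 1/3)*(a - 1/3)*(a + 2/3)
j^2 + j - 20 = (j - 4)*(j + 5)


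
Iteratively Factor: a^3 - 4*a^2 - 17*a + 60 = (a - 5)*(a^2 + a - 12) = (a - 5)*(a + 4)*(a - 3)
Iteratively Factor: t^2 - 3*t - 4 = (t + 1)*(t - 4)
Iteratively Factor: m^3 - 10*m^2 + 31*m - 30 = (m - 2)*(m^2 - 8*m + 15) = (m - 5)*(m - 2)*(m - 3)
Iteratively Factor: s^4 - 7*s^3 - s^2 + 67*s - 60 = (s - 1)*(s^3 - 6*s^2 - 7*s + 60) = (s - 5)*(s - 1)*(s^2 - s - 12) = (s - 5)*(s - 1)*(s + 3)*(s - 4)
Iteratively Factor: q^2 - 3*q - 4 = (q - 4)*(q + 1)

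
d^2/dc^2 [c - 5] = 0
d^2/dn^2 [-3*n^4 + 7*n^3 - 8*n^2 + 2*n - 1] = -36*n^2 + 42*n - 16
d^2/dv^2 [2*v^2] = 4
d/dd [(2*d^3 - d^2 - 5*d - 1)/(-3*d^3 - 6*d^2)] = (-5*d^3 - 10*d^2 - 13*d - 4)/(3*d^3*(d^2 + 4*d + 4))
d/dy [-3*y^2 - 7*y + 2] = -6*y - 7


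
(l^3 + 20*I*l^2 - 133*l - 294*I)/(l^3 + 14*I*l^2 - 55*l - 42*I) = (l + 7*I)/(l + I)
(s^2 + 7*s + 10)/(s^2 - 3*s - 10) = (s + 5)/(s - 5)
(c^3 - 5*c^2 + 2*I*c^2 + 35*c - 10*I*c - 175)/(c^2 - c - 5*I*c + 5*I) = (c^2 + c*(-5 + 7*I) - 35*I)/(c - 1)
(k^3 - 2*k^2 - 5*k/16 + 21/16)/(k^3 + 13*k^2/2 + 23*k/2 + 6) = (16*k^3 - 32*k^2 - 5*k + 21)/(8*(2*k^3 + 13*k^2 + 23*k + 12))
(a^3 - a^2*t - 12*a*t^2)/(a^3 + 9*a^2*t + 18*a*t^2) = (a - 4*t)/(a + 6*t)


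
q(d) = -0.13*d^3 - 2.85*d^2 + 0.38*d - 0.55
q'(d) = -0.39*d^2 - 5.7*d + 0.38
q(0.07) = -0.54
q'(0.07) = -0.02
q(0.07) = -0.54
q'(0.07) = -0.02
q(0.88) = -2.51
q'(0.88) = -4.94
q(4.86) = -80.94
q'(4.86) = -36.53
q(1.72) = -8.99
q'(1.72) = -10.58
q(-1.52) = -7.26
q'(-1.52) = 8.14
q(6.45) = -151.55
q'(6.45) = -52.61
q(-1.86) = -10.28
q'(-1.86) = 9.63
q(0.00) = -0.55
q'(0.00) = 0.38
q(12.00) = -631.03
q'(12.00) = -124.18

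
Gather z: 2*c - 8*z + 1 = 2*c - 8*z + 1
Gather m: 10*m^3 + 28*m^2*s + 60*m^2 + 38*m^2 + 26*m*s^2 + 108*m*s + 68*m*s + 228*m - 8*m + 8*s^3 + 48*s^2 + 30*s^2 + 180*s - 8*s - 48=10*m^3 + m^2*(28*s + 98) + m*(26*s^2 + 176*s + 220) + 8*s^3 + 78*s^2 + 172*s - 48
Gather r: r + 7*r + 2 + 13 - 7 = 8*r + 8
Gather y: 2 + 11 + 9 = 22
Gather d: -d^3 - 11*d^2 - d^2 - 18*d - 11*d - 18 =-d^3 - 12*d^2 - 29*d - 18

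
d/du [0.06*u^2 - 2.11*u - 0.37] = 0.12*u - 2.11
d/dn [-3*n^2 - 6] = -6*n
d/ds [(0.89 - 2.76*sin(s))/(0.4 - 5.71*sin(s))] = 3.9779*cos(s)/(5.71*sin(s) - 0.4)^2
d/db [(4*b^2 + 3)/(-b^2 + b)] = (4*b^2 + 6*b - 3)/(b^2*(b^2 - 2*b + 1))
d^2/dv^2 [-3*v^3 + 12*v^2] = 24 - 18*v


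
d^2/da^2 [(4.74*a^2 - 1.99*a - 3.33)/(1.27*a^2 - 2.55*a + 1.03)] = (7.105427357601e-15*a^4 + 24.281638*a^3 - 69.428106*a^2 + 80.323944*a - 34.990842)/(2.048383*a^6 - 12.338685*a^5 + 29.758386*a^4 - 36.595305*a^3 + 24.134754*a^2 - 8.115885*a + 1.092727)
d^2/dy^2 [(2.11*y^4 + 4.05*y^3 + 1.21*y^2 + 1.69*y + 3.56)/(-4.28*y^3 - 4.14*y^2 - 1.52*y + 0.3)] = (54.319512*y^6 - 123.584784*y^5 - 990.932424*y^4 - 1065.130816*y^3 - 531.315912*y^2 - 176.621328*y - 27.052168)/(78.402752*y^9 + 227.514528*y^8 + 303.604368*y^7 + 216.070488*y^6 + 75.927552*y^5 + 1.559448*y^4 - 6.659632*y^3 - 0.96156*y^2 + 0.4104*y - 0.027)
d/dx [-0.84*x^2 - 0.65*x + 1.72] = -1.68*x - 0.65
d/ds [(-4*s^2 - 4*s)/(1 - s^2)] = -4/(s^2 - 2*s + 1)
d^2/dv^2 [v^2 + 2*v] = 2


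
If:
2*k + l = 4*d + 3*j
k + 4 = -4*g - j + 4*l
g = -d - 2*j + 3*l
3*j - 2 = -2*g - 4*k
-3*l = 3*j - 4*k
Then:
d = -23/72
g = -11/8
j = 29/36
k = 7/12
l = -1/36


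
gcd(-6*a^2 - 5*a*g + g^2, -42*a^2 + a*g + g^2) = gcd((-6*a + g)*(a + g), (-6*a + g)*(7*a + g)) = 6*a - g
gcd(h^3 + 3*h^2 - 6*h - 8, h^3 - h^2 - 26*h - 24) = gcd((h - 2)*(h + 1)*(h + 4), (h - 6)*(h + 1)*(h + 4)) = h^2 + 5*h + 4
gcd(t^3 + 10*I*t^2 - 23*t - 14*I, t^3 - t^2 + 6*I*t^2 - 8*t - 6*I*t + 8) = t + 2*I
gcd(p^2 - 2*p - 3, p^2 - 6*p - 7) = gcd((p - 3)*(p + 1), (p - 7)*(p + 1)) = p + 1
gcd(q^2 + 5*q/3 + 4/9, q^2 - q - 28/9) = q + 4/3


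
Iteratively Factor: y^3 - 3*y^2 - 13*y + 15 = (y + 3)*(y^2 - 6*y + 5) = (y - 5)*(y + 3)*(y - 1)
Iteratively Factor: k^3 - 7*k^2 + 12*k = (k)*(k^2 - 7*k + 12) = k*(k - 4)*(k - 3)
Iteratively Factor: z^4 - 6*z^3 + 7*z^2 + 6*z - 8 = (z + 1)*(z^3 - 7*z^2 + 14*z - 8) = (z - 4)*(z + 1)*(z^2 - 3*z + 2) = (z - 4)*(z - 1)*(z + 1)*(z - 2)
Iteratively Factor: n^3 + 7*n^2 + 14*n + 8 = (n + 4)*(n^2 + 3*n + 2) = (n + 1)*(n + 4)*(n + 2)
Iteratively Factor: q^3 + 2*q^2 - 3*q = (q)*(q^2 + 2*q - 3) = q*(q - 1)*(q + 3)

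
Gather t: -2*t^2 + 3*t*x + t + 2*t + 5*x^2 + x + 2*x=-2*t^2 + t*(3*x + 3) + 5*x^2 + 3*x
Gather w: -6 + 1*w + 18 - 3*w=12 - 2*w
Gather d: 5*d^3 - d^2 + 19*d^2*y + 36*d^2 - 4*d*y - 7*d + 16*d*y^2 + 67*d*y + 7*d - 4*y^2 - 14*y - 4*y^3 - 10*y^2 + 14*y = 5*d^3 + d^2*(19*y + 35) + d*(16*y^2 + 63*y) - 4*y^3 - 14*y^2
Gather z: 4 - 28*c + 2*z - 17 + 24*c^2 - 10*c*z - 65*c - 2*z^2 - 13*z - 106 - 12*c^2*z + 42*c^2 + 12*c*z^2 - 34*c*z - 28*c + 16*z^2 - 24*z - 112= 66*c^2 - 121*c + z^2*(12*c + 14) + z*(-12*c^2 - 44*c - 35) - 231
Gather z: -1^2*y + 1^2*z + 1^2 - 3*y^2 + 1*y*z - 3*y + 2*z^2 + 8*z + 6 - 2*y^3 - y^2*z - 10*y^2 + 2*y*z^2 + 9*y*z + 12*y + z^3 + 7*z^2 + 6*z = -2*y^3 - 13*y^2 + 8*y + z^3 + z^2*(2*y + 9) + z*(-y^2 + 10*y + 15) + 7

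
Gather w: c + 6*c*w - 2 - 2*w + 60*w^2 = c + 60*w^2 + w*(6*c - 2) - 2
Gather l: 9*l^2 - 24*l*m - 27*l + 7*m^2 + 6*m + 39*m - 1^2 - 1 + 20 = 9*l^2 + l*(-24*m - 27) + 7*m^2 + 45*m + 18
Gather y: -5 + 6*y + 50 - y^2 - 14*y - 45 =-y^2 - 8*y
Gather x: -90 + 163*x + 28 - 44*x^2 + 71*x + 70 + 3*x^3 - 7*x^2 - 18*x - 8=3*x^3 - 51*x^2 + 216*x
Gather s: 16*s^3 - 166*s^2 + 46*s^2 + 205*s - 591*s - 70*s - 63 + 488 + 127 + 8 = 16*s^3 - 120*s^2 - 456*s + 560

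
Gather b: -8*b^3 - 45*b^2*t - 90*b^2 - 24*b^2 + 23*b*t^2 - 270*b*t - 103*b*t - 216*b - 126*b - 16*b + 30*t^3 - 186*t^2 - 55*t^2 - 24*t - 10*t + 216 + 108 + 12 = -8*b^3 + b^2*(-45*t - 114) + b*(23*t^2 - 373*t - 358) + 30*t^3 - 241*t^2 - 34*t + 336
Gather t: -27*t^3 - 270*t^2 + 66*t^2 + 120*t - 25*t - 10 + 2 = -27*t^3 - 204*t^2 + 95*t - 8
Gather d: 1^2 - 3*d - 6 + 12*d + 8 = 9*d + 3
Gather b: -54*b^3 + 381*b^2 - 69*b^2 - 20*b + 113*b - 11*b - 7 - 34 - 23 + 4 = -54*b^3 + 312*b^2 + 82*b - 60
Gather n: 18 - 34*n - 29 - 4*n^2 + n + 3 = -4*n^2 - 33*n - 8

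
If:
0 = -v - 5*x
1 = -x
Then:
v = 5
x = -1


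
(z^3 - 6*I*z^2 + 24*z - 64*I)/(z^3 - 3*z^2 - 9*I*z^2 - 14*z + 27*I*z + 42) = (z^2 - 4*I*z + 32)/(z^2 - z*(3 + 7*I) + 21*I)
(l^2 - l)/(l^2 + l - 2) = l/(l + 2)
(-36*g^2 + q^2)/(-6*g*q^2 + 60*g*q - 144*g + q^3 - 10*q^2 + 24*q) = (6*g + q)/(q^2 - 10*q + 24)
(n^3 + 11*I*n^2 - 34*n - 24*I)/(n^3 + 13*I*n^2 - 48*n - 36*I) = (n + 4*I)/(n + 6*I)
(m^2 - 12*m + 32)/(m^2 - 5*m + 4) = (m - 8)/(m - 1)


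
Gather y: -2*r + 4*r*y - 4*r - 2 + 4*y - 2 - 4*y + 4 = 4*r*y - 6*r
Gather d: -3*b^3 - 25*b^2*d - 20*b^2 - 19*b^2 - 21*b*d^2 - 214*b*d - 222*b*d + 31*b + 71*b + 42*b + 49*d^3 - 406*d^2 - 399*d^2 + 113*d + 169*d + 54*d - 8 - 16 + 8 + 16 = -3*b^3 - 39*b^2 + 144*b + 49*d^3 + d^2*(-21*b - 805) + d*(-25*b^2 - 436*b + 336)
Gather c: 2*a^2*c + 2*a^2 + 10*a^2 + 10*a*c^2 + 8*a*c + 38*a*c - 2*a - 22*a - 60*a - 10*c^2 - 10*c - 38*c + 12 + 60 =12*a^2 - 84*a + c^2*(10*a - 10) + c*(2*a^2 + 46*a - 48) + 72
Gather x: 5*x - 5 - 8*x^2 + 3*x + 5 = -8*x^2 + 8*x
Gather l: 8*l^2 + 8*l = 8*l^2 + 8*l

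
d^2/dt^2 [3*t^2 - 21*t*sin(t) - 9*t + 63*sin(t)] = 21*t*sin(t) - 63*sin(t) - 42*cos(t) + 6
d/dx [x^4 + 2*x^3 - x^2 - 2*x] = 4*x^3 + 6*x^2 - 2*x - 2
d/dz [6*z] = 6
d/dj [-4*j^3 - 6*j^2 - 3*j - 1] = -12*j^2 - 12*j - 3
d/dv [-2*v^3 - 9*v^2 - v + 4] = -6*v^2 - 18*v - 1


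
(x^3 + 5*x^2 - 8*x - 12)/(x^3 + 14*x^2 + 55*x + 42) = (x - 2)/(x + 7)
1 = 1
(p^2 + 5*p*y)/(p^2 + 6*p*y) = (p + 5*y)/(p + 6*y)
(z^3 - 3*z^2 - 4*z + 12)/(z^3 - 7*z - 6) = (z - 2)/(z + 1)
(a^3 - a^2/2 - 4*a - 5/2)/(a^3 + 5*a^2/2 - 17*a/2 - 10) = (a + 1)/(a + 4)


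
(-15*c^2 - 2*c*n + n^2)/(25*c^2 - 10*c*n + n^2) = (-3*c - n)/(5*c - n)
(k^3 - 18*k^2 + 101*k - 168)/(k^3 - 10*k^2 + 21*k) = (k - 8)/k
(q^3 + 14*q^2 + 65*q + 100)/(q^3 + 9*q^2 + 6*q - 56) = (q^2 + 10*q + 25)/(q^2 + 5*q - 14)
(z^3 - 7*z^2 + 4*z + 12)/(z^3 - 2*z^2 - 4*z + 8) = (z^2 - 5*z - 6)/(z^2 - 4)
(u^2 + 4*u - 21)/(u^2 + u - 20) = (u^2 + 4*u - 21)/(u^2 + u - 20)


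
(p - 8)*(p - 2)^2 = p^3 - 12*p^2 + 36*p - 32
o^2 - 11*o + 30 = (o - 6)*(o - 5)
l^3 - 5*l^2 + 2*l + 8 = (l - 4)*(l - 2)*(l + 1)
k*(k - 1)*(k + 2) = k^3 + k^2 - 2*k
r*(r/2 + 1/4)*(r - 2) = r^3/2 - 3*r^2/4 - r/2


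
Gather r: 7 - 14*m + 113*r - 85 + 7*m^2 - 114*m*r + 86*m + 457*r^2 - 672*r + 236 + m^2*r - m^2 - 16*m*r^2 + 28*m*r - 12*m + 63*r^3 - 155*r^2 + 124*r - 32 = 6*m^2 + 60*m + 63*r^3 + r^2*(302 - 16*m) + r*(m^2 - 86*m - 435) + 126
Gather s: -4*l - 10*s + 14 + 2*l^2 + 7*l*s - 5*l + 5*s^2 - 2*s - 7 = 2*l^2 - 9*l + 5*s^2 + s*(7*l - 12) + 7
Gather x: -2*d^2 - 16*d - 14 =-2*d^2 - 16*d - 14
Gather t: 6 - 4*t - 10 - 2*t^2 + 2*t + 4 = -2*t^2 - 2*t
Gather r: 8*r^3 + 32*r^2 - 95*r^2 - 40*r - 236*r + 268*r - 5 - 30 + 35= 8*r^3 - 63*r^2 - 8*r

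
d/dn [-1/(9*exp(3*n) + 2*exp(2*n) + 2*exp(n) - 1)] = (27*exp(2*n) + 4*exp(n) + 2)*exp(n)/(9*exp(3*n) + 2*exp(2*n) + 2*exp(n) - 1)^2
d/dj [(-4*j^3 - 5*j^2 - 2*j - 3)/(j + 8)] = (-8*j^3 - 101*j^2 - 80*j - 13)/(j^2 + 16*j + 64)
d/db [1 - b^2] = -2*b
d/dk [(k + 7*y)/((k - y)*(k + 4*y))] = ((k - y)*(k + 4*y) - (k - y)*(k + 7*y) - (k + 4*y)*(k + 7*y))/((k - y)^2*(k + 4*y)^2)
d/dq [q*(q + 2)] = 2*q + 2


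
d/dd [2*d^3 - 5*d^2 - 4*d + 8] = 6*d^2 - 10*d - 4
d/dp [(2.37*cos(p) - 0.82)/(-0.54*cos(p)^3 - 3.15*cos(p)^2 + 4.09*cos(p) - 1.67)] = (-2.5596*cos(p)^3 - 6.1371*cos(p)^2 + 5.166*cos(p) + 0.6041)*sin(p)/(0.2916*cos(p)^6 + 3.402*cos(p)^5 + 5.5053*cos(p)^4 - 23.9634*cos(p)^3 + 27.2491*cos(p)^2 - 13.6606*cos(p) + 2.7889)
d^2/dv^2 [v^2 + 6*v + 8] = 2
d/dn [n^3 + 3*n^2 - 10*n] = 3*n^2 + 6*n - 10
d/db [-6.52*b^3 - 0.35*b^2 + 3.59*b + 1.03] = -19.56*b^2 - 0.7*b + 3.59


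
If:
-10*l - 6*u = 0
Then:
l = -3*u/5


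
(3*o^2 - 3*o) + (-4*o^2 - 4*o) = -o^2 - 7*o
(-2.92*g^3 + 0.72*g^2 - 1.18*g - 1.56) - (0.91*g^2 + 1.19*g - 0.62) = -2.92*g^3 - 0.19*g^2 - 2.37*g - 0.94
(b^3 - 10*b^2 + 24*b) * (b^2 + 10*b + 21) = b^5 - 55*b^3 + 30*b^2 + 504*b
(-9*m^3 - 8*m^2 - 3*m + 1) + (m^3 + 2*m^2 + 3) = -8*m^3 - 6*m^2 - 3*m + 4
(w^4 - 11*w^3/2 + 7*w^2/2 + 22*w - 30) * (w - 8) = w^5 - 27*w^4/2 + 95*w^3/2 - 6*w^2 - 206*w + 240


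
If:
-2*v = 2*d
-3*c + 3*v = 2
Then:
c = v - 2/3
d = -v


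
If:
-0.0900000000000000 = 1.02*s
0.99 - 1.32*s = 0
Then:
No Solution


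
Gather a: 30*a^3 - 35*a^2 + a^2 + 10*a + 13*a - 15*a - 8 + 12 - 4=30*a^3 - 34*a^2 + 8*a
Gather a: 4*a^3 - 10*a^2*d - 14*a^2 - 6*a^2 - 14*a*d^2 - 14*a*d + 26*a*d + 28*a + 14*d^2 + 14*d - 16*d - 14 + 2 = 4*a^3 + a^2*(-10*d - 20) + a*(-14*d^2 + 12*d + 28) + 14*d^2 - 2*d - 12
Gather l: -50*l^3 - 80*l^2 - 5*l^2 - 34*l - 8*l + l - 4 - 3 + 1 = -50*l^3 - 85*l^2 - 41*l - 6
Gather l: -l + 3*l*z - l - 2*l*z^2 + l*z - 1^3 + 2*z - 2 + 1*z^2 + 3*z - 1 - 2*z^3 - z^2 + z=l*(-2*z^2 + 4*z - 2) - 2*z^3 + 6*z - 4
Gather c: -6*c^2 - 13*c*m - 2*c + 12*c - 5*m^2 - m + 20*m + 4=-6*c^2 + c*(10 - 13*m) - 5*m^2 + 19*m + 4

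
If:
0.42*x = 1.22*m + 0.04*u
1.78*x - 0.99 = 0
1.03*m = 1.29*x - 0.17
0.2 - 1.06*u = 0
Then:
No Solution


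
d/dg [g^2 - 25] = 2*g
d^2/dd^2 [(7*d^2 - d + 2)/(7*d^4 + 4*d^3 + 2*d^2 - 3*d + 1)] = 2*(1029*d^8 + 294*d^7 + 770*d^6 + 1632*d^5 + 21*d^4 - 56*d^3 - 150*d^2 - 54*d + 18)/(343*d^12 + 588*d^11 + 630*d^10 - 41*d^9 - 177*d^8 - 180*d^7 + 185*d^6 - 6*d^5 + 15*d^4 - 51*d^3 + 33*d^2 - 9*d + 1)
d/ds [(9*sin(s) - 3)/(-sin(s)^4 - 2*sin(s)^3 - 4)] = 3*(9*sin(s)^4 + 8*sin(s)^3 - 6*sin(s)^2 - 12)*cos(s)/(sin(s)^4 + 2*sin(s)^3 + 4)^2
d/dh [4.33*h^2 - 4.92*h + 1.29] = 8.66*h - 4.92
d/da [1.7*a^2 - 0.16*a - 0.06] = 3.4*a - 0.16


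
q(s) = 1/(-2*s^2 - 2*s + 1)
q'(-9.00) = 0.00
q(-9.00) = -0.00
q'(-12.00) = 0.00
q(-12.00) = 0.00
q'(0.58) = 6.23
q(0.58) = -1.20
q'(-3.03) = -0.08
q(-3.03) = -0.09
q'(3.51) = 0.02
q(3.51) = -0.03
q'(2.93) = 0.03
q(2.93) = -0.05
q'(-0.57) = -0.13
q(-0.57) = 0.67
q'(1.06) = 0.55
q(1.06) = -0.30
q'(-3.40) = -0.05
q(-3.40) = -0.07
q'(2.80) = 0.03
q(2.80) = -0.05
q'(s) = (4*s + 2)/(-2*s^2 - 2*s + 1)^2 = 2*(2*s + 1)/(2*s^2 + 2*s - 1)^2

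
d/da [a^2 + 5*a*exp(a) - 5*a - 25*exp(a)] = 5*a*exp(a) + 2*a - 20*exp(a) - 5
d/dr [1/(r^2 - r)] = (1 - 2*r)/(r^2*(r - 1)^2)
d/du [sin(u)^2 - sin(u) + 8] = sin(2*u) - cos(u)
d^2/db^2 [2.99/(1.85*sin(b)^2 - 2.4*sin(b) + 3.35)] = (-40.9331*sin(b)^4 + 39.8268*sin(b)^3 + 118.29935*sin(b)^2 - 103.6932*sin(b) - 2.61624999999999)/(1.85*sin(b)^2 - 2.4*sin(b) + 3.35)^3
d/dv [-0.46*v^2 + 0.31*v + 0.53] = 0.31 - 0.92*v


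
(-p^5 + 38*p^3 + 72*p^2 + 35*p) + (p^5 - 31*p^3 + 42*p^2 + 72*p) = 7*p^3 + 114*p^2 + 107*p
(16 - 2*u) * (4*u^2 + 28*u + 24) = -8*u^3 + 8*u^2 + 400*u + 384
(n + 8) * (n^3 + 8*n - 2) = n^4 + 8*n^3 + 8*n^2 + 62*n - 16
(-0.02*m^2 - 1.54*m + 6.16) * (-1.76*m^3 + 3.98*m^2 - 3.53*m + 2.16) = 0.0352*m^5 + 2.6308*m^4 - 16.9002*m^3 + 29.9098*m^2 - 25.0712*m + 13.3056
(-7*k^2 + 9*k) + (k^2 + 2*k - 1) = -6*k^2 + 11*k - 1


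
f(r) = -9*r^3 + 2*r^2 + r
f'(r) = -27*r^2 + 4*r + 1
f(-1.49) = 32.72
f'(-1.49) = -64.90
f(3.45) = -342.32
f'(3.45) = -306.57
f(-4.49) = 850.50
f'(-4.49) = -561.28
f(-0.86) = 6.34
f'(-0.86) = -22.41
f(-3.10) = 284.24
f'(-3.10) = -270.87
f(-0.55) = 1.55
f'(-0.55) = -9.37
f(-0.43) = 0.66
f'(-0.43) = -5.71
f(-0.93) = 8.04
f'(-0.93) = -26.07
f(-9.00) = 6714.00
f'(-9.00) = -2222.00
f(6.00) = -1866.00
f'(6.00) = -947.00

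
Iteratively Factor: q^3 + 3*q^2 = (q + 3)*(q^2) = q*(q + 3)*(q)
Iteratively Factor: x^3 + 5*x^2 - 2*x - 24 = (x - 2)*(x^2 + 7*x + 12) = (x - 2)*(x + 3)*(x + 4)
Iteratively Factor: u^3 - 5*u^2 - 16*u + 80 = (u + 4)*(u^2 - 9*u + 20) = (u - 4)*(u + 4)*(u - 5)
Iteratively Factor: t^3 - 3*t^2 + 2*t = (t - 2)*(t^2 - t) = t*(t - 2)*(t - 1)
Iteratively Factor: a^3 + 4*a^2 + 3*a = (a)*(a^2 + 4*a + 3) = a*(a + 1)*(a + 3)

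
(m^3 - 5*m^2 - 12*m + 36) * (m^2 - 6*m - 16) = m^5 - 11*m^4 + 2*m^3 + 188*m^2 - 24*m - 576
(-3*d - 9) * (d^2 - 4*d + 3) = -3*d^3 + 3*d^2 + 27*d - 27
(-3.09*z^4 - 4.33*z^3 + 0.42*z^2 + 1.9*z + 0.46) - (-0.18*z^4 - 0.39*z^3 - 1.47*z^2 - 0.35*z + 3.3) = -2.91*z^4 - 3.94*z^3 + 1.89*z^2 + 2.25*z - 2.84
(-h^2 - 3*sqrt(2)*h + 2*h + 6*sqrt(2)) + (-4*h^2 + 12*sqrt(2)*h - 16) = -5*h^2 + 2*h + 9*sqrt(2)*h - 16 + 6*sqrt(2)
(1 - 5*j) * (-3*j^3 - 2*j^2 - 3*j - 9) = 15*j^4 + 7*j^3 + 13*j^2 + 42*j - 9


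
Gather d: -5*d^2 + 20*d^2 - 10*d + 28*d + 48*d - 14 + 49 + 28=15*d^2 + 66*d + 63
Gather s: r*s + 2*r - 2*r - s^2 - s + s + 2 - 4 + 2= r*s - s^2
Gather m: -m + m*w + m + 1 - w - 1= m*w - w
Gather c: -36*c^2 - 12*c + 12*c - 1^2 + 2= 1 - 36*c^2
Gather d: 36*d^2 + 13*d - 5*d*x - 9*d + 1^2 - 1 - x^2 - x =36*d^2 + d*(4 - 5*x) - x^2 - x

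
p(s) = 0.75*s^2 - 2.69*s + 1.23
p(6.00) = 12.09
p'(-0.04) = -2.75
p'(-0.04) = -2.75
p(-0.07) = 1.42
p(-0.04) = 1.34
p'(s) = 1.5*s - 2.69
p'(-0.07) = -2.80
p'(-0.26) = -3.08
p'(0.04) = -2.63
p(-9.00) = 86.19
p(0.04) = 1.12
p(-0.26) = 1.98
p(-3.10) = 16.78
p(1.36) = -1.04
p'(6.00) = 6.31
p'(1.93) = 0.20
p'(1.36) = -0.65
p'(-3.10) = -7.34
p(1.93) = -1.17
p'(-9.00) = -16.19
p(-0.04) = 1.34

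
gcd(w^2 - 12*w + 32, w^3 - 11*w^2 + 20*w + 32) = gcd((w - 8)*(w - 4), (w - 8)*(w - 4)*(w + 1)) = w^2 - 12*w + 32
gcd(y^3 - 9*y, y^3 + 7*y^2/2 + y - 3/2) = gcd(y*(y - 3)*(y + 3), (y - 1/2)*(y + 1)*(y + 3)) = y + 3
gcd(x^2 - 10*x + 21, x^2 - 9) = x - 3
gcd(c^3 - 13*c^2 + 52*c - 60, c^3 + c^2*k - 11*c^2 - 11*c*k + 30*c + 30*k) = c^2 - 11*c + 30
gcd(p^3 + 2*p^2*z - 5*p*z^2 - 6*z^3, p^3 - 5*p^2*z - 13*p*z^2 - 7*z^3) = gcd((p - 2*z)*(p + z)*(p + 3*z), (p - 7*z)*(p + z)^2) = p + z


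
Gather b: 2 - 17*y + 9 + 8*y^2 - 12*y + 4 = 8*y^2 - 29*y + 15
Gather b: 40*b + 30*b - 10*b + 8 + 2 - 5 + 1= 60*b + 6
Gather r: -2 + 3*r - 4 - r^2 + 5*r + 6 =-r^2 + 8*r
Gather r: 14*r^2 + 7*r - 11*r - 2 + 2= 14*r^2 - 4*r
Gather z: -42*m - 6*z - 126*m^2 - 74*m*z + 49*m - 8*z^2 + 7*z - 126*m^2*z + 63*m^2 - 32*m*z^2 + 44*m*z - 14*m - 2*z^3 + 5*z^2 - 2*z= -63*m^2 - 7*m - 2*z^3 + z^2*(-32*m - 3) + z*(-126*m^2 - 30*m - 1)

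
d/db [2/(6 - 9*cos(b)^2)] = -8*sin(2*b)/(3*cos(2*b) - 1)^2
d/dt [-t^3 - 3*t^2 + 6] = 3*t*(-t - 2)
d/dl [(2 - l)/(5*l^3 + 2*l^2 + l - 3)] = (-5*l^3 - 2*l^2 - l + (l - 2)*(15*l^2 + 4*l + 1) + 3)/(5*l^3 + 2*l^2 + l - 3)^2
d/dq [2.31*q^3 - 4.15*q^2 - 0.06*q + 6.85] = 6.93*q^2 - 8.3*q - 0.06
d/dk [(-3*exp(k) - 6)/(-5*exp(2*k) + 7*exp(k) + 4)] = 15*(-exp(2*k) - 4*exp(k) + 2)*exp(k)/(25*exp(4*k) - 70*exp(3*k) + 9*exp(2*k) + 56*exp(k) + 16)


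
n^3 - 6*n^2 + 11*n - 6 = (n - 3)*(n - 2)*(n - 1)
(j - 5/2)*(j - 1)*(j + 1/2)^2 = j^4 - 5*j^3/2 - 3*j^2/4 + 13*j/8 + 5/8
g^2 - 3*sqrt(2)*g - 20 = (g - 5*sqrt(2))*(g + 2*sqrt(2))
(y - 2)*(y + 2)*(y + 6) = y^3 + 6*y^2 - 4*y - 24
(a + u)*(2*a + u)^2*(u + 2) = 4*a^3*u + 8*a^3 + 8*a^2*u^2 + 16*a^2*u + 5*a*u^3 + 10*a*u^2 + u^4 + 2*u^3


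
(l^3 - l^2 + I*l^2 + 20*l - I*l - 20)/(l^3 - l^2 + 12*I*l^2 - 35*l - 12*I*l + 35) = (l - 4*I)/(l + 7*I)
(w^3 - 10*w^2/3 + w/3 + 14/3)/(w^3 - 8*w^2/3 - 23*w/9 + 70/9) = 3*(w + 1)/(3*w + 5)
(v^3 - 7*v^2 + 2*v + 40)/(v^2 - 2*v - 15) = (v^2 - 2*v - 8)/(v + 3)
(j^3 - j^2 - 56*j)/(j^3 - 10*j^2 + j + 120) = j*(j + 7)/(j^2 - 2*j - 15)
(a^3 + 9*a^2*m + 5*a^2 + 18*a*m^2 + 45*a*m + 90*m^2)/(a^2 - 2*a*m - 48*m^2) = (a^2 + 3*a*m + 5*a + 15*m)/(a - 8*m)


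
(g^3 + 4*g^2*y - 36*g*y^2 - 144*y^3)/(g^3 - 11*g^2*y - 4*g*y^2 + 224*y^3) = (g^2 - 36*y^2)/(g^2 - 15*g*y + 56*y^2)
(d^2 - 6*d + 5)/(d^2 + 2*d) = (d^2 - 6*d + 5)/(d*(d + 2))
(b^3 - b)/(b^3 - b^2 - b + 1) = b/(b - 1)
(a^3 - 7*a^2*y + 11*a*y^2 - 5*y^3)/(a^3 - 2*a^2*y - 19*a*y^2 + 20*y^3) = (a - y)/(a + 4*y)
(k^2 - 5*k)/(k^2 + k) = (k - 5)/(k + 1)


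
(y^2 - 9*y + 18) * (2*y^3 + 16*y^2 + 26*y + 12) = 2*y^5 - 2*y^4 - 82*y^3 + 66*y^2 + 360*y + 216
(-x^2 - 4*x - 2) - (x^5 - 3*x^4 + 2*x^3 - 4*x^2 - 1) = -x^5 + 3*x^4 - 2*x^3 + 3*x^2 - 4*x - 1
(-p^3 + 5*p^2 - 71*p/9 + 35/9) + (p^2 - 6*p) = -p^3 + 6*p^2 - 125*p/9 + 35/9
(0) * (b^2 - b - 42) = 0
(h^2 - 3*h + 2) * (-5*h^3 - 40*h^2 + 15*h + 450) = -5*h^5 - 25*h^4 + 125*h^3 + 325*h^2 - 1320*h + 900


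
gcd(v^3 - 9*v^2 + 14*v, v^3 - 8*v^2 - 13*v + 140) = v - 7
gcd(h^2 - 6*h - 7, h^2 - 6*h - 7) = h^2 - 6*h - 7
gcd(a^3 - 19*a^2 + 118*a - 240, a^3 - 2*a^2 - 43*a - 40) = a - 8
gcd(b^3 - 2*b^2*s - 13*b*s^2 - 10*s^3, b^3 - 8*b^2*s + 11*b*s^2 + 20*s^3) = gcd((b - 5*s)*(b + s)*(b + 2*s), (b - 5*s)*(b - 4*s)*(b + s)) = -b^2 + 4*b*s + 5*s^2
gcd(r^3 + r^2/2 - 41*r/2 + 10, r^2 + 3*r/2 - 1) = r - 1/2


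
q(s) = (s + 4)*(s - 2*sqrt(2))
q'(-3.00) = -4.83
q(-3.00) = -5.83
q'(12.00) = 25.17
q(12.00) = 146.75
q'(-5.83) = -10.49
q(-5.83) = 15.84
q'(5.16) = 11.49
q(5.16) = 21.36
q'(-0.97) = -0.77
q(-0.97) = -11.51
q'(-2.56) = -3.95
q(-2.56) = -7.76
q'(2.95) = 7.07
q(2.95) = 0.84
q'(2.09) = 5.35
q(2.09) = -4.50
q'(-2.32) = -3.47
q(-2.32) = -8.65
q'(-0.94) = -0.71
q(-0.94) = -11.53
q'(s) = 2*s - 2*sqrt(2) + 4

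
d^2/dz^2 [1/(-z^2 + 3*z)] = 2*(z*(z - 3) - (2*z - 3)^2)/(z^3*(z - 3)^3)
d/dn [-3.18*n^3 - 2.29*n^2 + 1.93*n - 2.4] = -9.54*n^2 - 4.58*n + 1.93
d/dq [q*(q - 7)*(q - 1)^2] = 4*q^3 - 27*q^2 + 30*q - 7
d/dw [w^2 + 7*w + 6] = 2*w + 7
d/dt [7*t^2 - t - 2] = 14*t - 1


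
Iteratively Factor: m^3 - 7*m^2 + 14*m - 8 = (m - 1)*(m^2 - 6*m + 8) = (m - 4)*(m - 1)*(m - 2)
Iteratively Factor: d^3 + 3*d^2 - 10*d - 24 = (d + 4)*(d^2 - d - 6) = (d + 2)*(d + 4)*(d - 3)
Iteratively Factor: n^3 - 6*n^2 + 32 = (n - 4)*(n^2 - 2*n - 8) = (n - 4)*(n + 2)*(n - 4)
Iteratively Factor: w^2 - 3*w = (w - 3)*(w)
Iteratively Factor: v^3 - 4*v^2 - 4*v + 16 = (v - 4)*(v^2 - 4) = (v - 4)*(v + 2)*(v - 2)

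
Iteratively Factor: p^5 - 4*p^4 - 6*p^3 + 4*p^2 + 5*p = (p - 1)*(p^4 - 3*p^3 - 9*p^2 - 5*p) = (p - 1)*(p + 1)*(p^3 - 4*p^2 - 5*p) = p*(p - 1)*(p + 1)*(p^2 - 4*p - 5) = p*(p - 5)*(p - 1)*(p + 1)*(p + 1)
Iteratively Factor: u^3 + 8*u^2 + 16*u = (u + 4)*(u^2 + 4*u) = (u + 4)^2*(u)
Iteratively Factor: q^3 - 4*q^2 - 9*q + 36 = (q - 4)*(q^2 - 9) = (q - 4)*(q - 3)*(q + 3)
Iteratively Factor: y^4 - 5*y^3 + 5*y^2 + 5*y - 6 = (y - 3)*(y^3 - 2*y^2 - y + 2) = (y - 3)*(y - 2)*(y^2 - 1) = (y - 3)*(y - 2)*(y - 1)*(y + 1)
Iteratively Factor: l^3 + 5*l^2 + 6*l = (l + 3)*(l^2 + 2*l) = (l + 2)*(l + 3)*(l)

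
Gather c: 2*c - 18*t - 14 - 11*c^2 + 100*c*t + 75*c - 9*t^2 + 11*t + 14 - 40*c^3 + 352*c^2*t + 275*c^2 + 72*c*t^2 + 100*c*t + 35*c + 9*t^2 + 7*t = -40*c^3 + c^2*(352*t + 264) + c*(72*t^2 + 200*t + 112)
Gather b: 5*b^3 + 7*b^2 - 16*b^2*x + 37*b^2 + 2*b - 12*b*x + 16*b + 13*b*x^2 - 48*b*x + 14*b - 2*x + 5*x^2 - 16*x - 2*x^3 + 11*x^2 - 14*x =5*b^3 + b^2*(44 - 16*x) + b*(13*x^2 - 60*x + 32) - 2*x^3 + 16*x^2 - 32*x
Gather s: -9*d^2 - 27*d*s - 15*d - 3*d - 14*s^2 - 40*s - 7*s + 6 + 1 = -9*d^2 - 18*d - 14*s^2 + s*(-27*d - 47) + 7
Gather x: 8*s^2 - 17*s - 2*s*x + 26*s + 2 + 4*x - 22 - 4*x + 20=8*s^2 - 2*s*x + 9*s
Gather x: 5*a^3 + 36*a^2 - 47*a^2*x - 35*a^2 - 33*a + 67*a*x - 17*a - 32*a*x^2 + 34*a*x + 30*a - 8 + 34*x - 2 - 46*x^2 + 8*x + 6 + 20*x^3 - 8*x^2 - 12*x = 5*a^3 + a^2 - 20*a + 20*x^3 + x^2*(-32*a - 54) + x*(-47*a^2 + 101*a + 30) - 4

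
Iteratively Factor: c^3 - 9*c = (c - 3)*(c^2 + 3*c) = (c - 3)*(c + 3)*(c)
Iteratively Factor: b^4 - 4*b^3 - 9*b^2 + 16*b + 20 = (b - 5)*(b^3 + b^2 - 4*b - 4) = (b - 5)*(b + 1)*(b^2 - 4) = (b - 5)*(b + 1)*(b + 2)*(b - 2)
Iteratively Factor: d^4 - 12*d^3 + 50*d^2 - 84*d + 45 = (d - 5)*(d^3 - 7*d^2 + 15*d - 9) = (d - 5)*(d - 3)*(d^2 - 4*d + 3) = (d - 5)*(d - 3)^2*(d - 1)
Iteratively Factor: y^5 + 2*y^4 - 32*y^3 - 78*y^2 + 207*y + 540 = (y + 4)*(y^4 - 2*y^3 - 24*y^2 + 18*y + 135) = (y + 3)*(y + 4)*(y^3 - 5*y^2 - 9*y + 45) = (y + 3)^2*(y + 4)*(y^2 - 8*y + 15) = (y - 3)*(y + 3)^2*(y + 4)*(y - 5)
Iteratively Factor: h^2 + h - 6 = (h - 2)*(h + 3)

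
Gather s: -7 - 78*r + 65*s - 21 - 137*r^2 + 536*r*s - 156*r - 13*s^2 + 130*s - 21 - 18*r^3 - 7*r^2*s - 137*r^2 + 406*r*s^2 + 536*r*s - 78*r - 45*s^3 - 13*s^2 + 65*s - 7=-18*r^3 - 274*r^2 - 312*r - 45*s^3 + s^2*(406*r - 26) + s*(-7*r^2 + 1072*r + 260) - 56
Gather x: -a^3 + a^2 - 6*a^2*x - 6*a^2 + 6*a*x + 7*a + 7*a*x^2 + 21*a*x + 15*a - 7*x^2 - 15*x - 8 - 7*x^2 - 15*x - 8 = -a^3 - 5*a^2 + 22*a + x^2*(7*a - 14) + x*(-6*a^2 + 27*a - 30) - 16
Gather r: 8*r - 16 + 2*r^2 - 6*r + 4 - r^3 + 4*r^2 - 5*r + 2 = -r^3 + 6*r^2 - 3*r - 10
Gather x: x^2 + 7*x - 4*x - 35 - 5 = x^2 + 3*x - 40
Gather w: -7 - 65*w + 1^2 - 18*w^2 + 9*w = -18*w^2 - 56*w - 6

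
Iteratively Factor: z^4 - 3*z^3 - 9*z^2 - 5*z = (z + 1)*(z^3 - 4*z^2 - 5*z) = (z - 5)*(z + 1)*(z^2 + z) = (z - 5)*(z + 1)^2*(z)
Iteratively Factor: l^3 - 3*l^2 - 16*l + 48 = (l + 4)*(l^2 - 7*l + 12) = (l - 3)*(l + 4)*(l - 4)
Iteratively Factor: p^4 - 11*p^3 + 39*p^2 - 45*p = (p - 5)*(p^3 - 6*p^2 + 9*p) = (p - 5)*(p - 3)*(p^2 - 3*p) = (p - 5)*(p - 3)^2*(p)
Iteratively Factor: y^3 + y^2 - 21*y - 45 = (y - 5)*(y^2 + 6*y + 9) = (y - 5)*(y + 3)*(y + 3)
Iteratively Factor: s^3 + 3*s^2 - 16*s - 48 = (s + 4)*(s^2 - s - 12) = (s - 4)*(s + 4)*(s + 3)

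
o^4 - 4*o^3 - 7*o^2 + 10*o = o*(o - 5)*(o - 1)*(o + 2)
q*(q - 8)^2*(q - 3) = q^4 - 19*q^3 + 112*q^2 - 192*q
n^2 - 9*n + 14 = (n - 7)*(n - 2)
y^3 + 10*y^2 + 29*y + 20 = (y + 1)*(y + 4)*(y + 5)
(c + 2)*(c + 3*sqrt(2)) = c^2 + 2*c + 3*sqrt(2)*c + 6*sqrt(2)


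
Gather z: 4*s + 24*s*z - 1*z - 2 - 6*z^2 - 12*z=4*s - 6*z^2 + z*(24*s - 13) - 2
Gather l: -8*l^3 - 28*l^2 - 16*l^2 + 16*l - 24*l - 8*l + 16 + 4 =-8*l^3 - 44*l^2 - 16*l + 20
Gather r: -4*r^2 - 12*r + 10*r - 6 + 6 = -4*r^2 - 2*r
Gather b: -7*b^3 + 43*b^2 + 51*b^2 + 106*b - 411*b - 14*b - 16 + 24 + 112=-7*b^3 + 94*b^2 - 319*b + 120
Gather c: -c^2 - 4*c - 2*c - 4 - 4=-c^2 - 6*c - 8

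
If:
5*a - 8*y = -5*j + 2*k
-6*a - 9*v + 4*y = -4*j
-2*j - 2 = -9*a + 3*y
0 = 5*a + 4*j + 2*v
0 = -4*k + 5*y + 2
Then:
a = 444/2563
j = -301/2563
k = 193/466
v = -508/2563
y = -16/233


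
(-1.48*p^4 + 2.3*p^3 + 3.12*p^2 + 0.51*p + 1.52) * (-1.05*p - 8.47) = 1.554*p^5 + 10.1206*p^4 - 22.757*p^3 - 26.9619*p^2 - 5.9157*p - 12.8744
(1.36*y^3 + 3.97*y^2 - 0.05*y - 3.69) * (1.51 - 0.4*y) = -0.544*y^4 + 0.4656*y^3 + 6.0147*y^2 + 1.4005*y - 5.5719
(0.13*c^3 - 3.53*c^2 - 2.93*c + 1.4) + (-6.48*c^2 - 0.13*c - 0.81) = 0.13*c^3 - 10.01*c^2 - 3.06*c + 0.59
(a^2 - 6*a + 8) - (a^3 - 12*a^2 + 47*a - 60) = -a^3 + 13*a^2 - 53*a + 68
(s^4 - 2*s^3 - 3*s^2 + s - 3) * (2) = 2*s^4 - 4*s^3 - 6*s^2 + 2*s - 6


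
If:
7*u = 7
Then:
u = 1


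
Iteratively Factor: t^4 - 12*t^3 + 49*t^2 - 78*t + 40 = (t - 2)*(t^3 - 10*t^2 + 29*t - 20) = (t - 2)*(t - 1)*(t^2 - 9*t + 20) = (t - 5)*(t - 2)*(t - 1)*(t - 4)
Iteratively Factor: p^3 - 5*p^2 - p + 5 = (p - 1)*(p^2 - 4*p - 5) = (p - 5)*(p - 1)*(p + 1)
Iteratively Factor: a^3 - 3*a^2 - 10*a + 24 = (a - 4)*(a^2 + a - 6) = (a - 4)*(a + 3)*(a - 2)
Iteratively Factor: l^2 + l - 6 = (l - 2)*(l + 3)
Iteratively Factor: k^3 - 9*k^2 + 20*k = (k - 5)*(k^2 - 4*k) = k*(k - 5)*(k - 4)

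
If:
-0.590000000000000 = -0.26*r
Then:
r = 2.27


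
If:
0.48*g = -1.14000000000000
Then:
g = -2.38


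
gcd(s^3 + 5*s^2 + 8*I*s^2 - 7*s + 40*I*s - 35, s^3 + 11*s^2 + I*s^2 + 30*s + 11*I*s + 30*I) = s^2 + s*(5 + I) + 5*I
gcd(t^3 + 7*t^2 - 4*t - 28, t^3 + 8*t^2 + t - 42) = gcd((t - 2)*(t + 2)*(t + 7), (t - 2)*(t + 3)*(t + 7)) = t^2 + 5*t - 14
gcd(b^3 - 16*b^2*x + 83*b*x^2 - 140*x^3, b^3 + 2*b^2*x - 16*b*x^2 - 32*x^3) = -b + 4*x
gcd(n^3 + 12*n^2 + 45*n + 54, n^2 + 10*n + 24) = n + 6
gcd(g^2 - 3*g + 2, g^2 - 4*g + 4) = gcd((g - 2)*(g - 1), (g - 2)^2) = g - 2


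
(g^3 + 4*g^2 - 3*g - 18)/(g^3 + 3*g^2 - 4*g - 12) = (g + 3)/(g + 2)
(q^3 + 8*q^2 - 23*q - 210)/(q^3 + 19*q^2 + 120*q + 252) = (q - 5)/(q + 6)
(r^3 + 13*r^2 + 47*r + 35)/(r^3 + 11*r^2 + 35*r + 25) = (r + 7)/(r + 5)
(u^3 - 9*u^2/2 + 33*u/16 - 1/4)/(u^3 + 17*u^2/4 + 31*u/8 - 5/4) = (4*u^2 - 17*u + 4)/(2*(2*u^2 + 9*u + 10))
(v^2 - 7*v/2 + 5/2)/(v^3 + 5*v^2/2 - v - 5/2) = (2*v - 5)/(2*v^2 + 7*v + 5)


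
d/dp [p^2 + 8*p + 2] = 2*p + 8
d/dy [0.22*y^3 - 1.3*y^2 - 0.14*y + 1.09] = 0.66*y^2 - 2.6*y - 0.14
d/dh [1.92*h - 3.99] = 1.92000000000000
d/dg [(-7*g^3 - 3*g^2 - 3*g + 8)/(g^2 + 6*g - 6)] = (-7*g^4 - 84*g^3 + 111*g^2 + 20*g - 30)/(g^4 + 12*g^3 + 24*g^2 - 72*g + 36)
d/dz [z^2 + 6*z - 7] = 2*z + 6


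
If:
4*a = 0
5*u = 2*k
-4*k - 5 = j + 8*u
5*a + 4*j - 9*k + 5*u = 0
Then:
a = 0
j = -175/179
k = -100/179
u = -40/179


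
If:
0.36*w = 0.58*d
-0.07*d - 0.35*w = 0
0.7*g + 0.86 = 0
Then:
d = 0.00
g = -1.23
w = 0.00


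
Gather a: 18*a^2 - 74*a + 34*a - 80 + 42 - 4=18*a^2 - 40*a - 42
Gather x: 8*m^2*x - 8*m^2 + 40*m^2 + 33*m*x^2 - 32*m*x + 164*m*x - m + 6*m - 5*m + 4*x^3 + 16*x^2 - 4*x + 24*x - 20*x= 32*m^2 + 4*x^3 + x^2*(33*m + 16) + x*(8*m^2 + 132*m)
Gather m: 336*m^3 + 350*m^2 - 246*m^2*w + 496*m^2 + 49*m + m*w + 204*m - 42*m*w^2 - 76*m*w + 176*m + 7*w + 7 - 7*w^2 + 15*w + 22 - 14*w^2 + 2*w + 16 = 336*m^3 + m^2*(846 - 246*w) + m*(-42*w^2 - 75*w + 429) - 21*w^2 + 24*w + 45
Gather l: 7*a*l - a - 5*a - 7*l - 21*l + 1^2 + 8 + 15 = -6*a + l*(7*a - 28) + 24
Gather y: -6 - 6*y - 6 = -6*y - 12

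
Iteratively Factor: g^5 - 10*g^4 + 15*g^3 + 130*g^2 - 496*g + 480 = (g - 2)*(g^4 - 8*g^3 - g^2 + 128*g - 240) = (g - 5)*(g - 2)*(g^3 - 3*g^2 - 16*g + 48) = (g - 5)*(g - 2)*(g + 4)*(g^2 - 7*g + 12) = (g - 5)*(g - 3)*(g - 2)*(g + 4)*(g - 4)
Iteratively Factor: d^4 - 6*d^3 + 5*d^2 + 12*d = (d + 1)*(d^3 - 7*d^2 + 12*d) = d*(d + 1)*(d^2 - 7*d + 12) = d*(d - 3)*(d + 1)*(d - 4)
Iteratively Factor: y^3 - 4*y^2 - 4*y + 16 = (y - 4)*(y^2 - 4) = (y - 4)*(y - 2)*(y + 2)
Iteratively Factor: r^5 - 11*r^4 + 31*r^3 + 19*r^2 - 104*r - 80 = (r + 1)*(r^4 - 12*r^3 + 43*r^2 - 24*r - 80) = (r - 5)*(r + 1)*(r^3 - 7*r^2 + 8*r + 16) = (r - 5)*(r - 4)*(r + 1)*(r^2 - 3*r - 4) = (r - 5)*(r - 4)^2*(r + 1)*(r + 1)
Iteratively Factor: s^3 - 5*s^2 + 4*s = (s)*(s^2 - 5*s + 4) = s*(s - 1)*(s - 4)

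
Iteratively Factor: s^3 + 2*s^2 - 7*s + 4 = (s - 1)*(s^2 + 3*s - 4) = (s - 1)^2*(s + 4)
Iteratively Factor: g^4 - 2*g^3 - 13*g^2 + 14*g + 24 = (g + 3)*(g^3 - 5*g^2 + 2*g + 8) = (g + 1)*(g + 3)*(g^2 - 6*g + 8) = (g - 2)*(g + 1)*(g + 3)*(g - 4)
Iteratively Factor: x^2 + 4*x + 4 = (x + 2)*(x + 2)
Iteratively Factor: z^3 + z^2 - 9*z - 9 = (z - 3)*(z^2 + 4*z + 3) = (z - 3)*(z + 1)*(z + 3)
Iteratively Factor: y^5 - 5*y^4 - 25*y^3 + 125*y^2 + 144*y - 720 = (y + 4)*(y^4 - 9*y^3 + 11*y^2 + 81*y - 180) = (y + 3)*(y + 4)*(y^3 - 12*y^2 + 47*y - 60) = (y - 5)*(y + 3)*(y + 4)*(y^2 - 7*y + 12) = (y - 5)*(y - 4)*(y + 3)*(y + 4)*(y - 3)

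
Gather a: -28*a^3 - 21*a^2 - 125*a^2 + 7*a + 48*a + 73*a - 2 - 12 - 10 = -28*a^3 - 146*a^2 + 128*a - 24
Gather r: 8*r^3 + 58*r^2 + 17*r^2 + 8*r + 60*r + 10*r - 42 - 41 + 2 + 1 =8*r^3 + 75*r^2 + 78*r - 80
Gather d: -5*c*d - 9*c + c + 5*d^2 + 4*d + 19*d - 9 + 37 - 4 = -8*c + 5*d^2 + d*(23 - 5*c) + 24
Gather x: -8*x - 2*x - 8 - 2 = -10*x - 10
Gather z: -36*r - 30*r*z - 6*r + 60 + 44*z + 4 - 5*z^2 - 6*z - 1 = -42*r - 5*z^2 + z*(38 - 30*r) + 63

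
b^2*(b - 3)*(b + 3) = b^4 - 9*b^2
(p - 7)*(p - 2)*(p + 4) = p^3 - 5*p^2 - 22*p + 56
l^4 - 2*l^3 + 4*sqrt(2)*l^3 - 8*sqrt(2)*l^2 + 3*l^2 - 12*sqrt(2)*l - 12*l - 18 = (l - 3)*(l + 1)*(l + sqrt(2))*(l + 3*sqrt(2))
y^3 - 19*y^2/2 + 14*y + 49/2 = (y - 7)*(y - 7/2)*(y + 1)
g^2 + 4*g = g*(g + 4)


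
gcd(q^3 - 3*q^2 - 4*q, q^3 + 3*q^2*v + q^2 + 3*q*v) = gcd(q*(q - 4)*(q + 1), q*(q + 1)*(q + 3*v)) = q^2 + q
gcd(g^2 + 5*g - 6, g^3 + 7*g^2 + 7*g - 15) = g - 1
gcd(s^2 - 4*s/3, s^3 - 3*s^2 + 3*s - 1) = 1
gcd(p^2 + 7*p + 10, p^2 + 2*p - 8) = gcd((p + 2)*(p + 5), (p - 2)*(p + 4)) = 1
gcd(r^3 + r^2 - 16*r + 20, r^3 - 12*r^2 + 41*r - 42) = r - 2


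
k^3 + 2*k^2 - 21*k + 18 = (k - 3)*(k - 1)*(k + 6)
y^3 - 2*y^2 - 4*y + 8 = (y - 2)^2*(y + 2)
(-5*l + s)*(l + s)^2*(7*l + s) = -35*l^4 - 68*l^3*s - 30*l^2*s^2 + 4*l*s^3 + s^4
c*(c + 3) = c^2 + 3*c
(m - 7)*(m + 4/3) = m^2 - 17*m/3 - 28/3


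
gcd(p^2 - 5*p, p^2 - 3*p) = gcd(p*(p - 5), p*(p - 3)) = p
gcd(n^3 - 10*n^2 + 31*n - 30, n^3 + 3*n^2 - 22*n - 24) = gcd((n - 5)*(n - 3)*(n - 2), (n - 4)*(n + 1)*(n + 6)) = 1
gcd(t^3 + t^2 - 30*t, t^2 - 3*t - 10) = t - 5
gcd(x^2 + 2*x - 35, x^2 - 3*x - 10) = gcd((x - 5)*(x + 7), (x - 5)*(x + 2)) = x - 5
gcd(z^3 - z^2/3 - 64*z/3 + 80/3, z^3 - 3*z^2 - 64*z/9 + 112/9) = z^2 - 16*z/3 + 16/3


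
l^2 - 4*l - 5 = (l - 5)*(l + 1)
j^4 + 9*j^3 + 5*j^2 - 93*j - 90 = (j - 3)*(j + 1)*(j + 5)*(j + 6)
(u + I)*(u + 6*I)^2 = u^3 + 13*I*u^2 - 48*u - 36*I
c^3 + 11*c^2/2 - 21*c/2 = c*(c - 3/2)*(c + 7)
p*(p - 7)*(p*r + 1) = p^3*r - 7*p^2*r + p^2 - 7*p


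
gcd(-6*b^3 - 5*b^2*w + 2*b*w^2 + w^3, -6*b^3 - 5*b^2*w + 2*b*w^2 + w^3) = -6*b^3 - 5*b^2*w + 2*b*w^2 + w^3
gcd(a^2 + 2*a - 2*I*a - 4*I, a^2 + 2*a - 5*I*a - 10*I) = a + 2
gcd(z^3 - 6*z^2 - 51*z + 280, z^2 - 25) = z - 5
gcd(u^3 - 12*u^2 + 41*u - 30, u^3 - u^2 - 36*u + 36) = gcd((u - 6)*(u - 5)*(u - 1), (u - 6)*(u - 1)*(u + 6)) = u^2 - 7*u + 6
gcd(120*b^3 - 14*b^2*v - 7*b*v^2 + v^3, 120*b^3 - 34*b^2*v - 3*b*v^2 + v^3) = -5*b + v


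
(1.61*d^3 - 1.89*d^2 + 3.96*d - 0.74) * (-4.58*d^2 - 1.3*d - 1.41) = -7.3738*d^5 + 6.5632*d^4 - 17.9499*d^3 + 0.9061*d^2 - 4.6216*d + 1.0434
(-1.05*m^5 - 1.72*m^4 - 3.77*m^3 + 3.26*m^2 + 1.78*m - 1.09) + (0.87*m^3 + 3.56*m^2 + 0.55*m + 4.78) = -1.05*m^5 - 1.72*m^4 - 2.9*m^3 + 6.82*m^2 + 2.33*m + 3.69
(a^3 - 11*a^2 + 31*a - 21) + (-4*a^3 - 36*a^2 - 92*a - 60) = -3*a^3 - 47*a^2 - 61*a - 81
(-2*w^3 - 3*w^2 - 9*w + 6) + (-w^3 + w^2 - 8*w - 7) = -3*w^3 - 2*w^2 - 17*w - 1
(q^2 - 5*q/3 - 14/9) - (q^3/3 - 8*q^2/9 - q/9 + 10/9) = -q^3/3 + 17*q^2/9 - 14*q/9 - 8/3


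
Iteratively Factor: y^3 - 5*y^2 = (y)*(y^2 - 5*y) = y^2*(y - 5)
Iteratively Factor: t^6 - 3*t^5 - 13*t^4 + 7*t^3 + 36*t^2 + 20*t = (t + 1)*(t^5 - 4*t^4 - 9*t^3 + 16*t^2 + 20*t) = t*(t + 1)*(t^4 - 4*t^3 - 9*t^2 + 16*t + 20) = t*(t + 1)^2*(t^3 - 5*t^2 - 4*t + 20) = t*(t + 1)^2*(t + 2)*(t^2 - 7*t + 10) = t*(t - 2)*(t + 1)^2*(t + 2)*(t - 5)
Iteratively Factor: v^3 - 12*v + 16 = (v - 2)*(v^2 + 2*v - 8) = (v - 2)^2*(v + 4)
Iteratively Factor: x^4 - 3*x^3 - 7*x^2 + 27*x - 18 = (x - 3)*(x^3 - 7*x + 6) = (x - 3)*(x - 2)*(x^2 + 2*x - 3) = (x - 3)*(x - 2)*(x - 1)*(x + 3)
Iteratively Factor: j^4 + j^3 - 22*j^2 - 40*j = (j + 2)*(j^3 - j^2 - 20*j) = j*(j + 2)*(j^2 - j - 20) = j*(j + 2)*(j + 4)*(j - 5)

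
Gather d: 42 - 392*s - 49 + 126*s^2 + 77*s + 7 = 126*s^2 - 315*s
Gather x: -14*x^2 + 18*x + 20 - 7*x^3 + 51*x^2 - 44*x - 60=-7*x^3 + 37*x^2 - 26*x - 40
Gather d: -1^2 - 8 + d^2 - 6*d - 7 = d^2 - 6*d - 16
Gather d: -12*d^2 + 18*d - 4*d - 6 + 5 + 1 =-12*d^2 + 14*d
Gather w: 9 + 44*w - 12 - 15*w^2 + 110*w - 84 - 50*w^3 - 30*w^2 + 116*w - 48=-50*w^3 - 45*w^2 + 270*w - 135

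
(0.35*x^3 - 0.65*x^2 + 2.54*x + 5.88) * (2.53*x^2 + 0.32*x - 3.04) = 0.8855*x^5 - 1.5325*x^4 + 5.1542*x^3 + 17.6652*x^2 - 5.84*x - 17.8752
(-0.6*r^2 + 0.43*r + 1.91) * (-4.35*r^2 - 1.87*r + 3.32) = 2.61*r^4 - 0.7485*r^3 - 11.1046*r^2 - 2.1441*r + 6.3412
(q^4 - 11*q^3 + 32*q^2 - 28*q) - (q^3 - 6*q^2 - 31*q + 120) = q^4 - 12*q^3 + 38*q^2 + 3*q - 120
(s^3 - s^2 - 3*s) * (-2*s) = -2*s^4 + 2*s^3 + 6*s^2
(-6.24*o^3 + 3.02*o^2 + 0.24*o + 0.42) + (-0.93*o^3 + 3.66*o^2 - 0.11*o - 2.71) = -7.17*o^3 + 6.68*o^2 + 0.13*o - 2.29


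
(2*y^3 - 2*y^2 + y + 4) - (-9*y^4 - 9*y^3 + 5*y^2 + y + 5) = 9*y^4 + 11*y^3 - 7*y^2 - 1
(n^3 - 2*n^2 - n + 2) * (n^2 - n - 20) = n^5 - 3*n^4 - 19*n^3 + 43*n^2 + 18*n - 40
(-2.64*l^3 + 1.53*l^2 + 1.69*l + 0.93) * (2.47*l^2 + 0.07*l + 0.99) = -6.5208*l^5 + 3.5943*l^4 + 1.6678*l^3 + 3.9301*l^2 + 1.7382*l + 0.9207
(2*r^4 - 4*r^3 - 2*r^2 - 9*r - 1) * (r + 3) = 2*r^5 + 2*r^4 - 14*r^3 - 15*r^2 - 28*r - 3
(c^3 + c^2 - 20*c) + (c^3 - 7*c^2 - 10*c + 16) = 2*c^3 - 6*c^2 - 30*c + 16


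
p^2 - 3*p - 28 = (p - 7)*(p + 4)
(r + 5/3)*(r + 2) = r^2 + 11*r/3 + 10/3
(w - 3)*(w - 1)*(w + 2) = w^3 - 2*w^2 - 5*w + 6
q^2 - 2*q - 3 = (q - 3)*(q + 1)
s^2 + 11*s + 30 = (s + 5)*(s + 6)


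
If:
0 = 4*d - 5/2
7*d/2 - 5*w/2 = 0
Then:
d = 5/8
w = 7/8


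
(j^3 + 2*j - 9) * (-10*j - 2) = -10*j^4 - 2*j^3 - 20*j^2 + 86*j + 18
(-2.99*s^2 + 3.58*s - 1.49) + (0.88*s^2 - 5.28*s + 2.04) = -2.11*s^2 - 1.7*s + 0.55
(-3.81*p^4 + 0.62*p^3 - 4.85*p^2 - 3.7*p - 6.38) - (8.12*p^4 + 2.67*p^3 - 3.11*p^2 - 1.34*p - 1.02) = -11.93*p^4 - 2.05*p^3 - 1.74*p^2 - 2.36*p - 5.36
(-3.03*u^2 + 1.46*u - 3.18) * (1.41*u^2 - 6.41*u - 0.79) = -4.2723*u^4 + 21.4809*u^3 - 11.4487*u^2 + 19.2304*u + 2.5122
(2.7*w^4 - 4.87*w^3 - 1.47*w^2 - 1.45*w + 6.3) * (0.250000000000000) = 0.675*w^4 - 1.2175*w^3 - 0.3675*w^2 - 0.3625*w + 1.575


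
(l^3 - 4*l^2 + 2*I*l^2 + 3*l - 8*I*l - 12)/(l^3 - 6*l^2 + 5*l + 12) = (l^2 + 2*I*l + 3)/(l^2 - 2*l - 3)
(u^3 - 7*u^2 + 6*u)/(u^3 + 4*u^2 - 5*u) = (u - 6)/(u + 5)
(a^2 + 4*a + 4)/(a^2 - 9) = (a^2 + 4*a + 4)/(a^2 - 9)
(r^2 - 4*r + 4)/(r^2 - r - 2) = (r - 2)/(r + 1)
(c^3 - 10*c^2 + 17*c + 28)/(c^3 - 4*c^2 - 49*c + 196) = (c + 1)/(c + 7)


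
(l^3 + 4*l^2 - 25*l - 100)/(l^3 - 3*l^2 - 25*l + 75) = (l + 4)/(l - 3)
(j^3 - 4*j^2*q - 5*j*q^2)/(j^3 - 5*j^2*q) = (j + q)/j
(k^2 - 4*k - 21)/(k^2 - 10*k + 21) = (k + 3)/(k - 3)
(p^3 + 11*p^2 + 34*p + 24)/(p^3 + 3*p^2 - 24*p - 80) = (p^2 + 7*p + 6)/(p^2 - p - 20)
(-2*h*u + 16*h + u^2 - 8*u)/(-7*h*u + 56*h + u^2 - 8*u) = (-2*h + u)/(-7*h + u)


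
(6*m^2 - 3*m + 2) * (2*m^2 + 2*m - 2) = 12*m^4 + 6*m^3 - 14*m^2 + 10*m - 4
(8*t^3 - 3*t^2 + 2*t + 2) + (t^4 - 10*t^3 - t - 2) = t^4 - 2*t^3 - 3*t^2 + t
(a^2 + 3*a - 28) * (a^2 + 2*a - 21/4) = a^4 + 5*a^3 - 109*a^2/4 - 287*a/4 + 147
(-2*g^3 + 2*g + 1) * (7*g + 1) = -14*g^4 - 2*g^3 + 14*g^2 + 9*g + 1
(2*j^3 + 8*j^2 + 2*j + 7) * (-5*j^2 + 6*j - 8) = -10*j^5 - 28*j^4 + 22*j^3 - 87*j^2 + 26*j - 56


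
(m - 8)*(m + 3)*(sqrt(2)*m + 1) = sqrt(2)*m^3 - 5*sqrt(2)*m^2 + m^2 - 24*sqrt(2)*m - 5*m - 24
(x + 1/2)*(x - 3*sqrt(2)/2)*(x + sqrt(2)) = x^3 - sqrt(2)*x^2/2 + x^2/2 - 3*x - sqrt(2)*x/4 - 3/2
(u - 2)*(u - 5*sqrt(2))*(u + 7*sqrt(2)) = u^3 - 2*u^2 + 2*sqrt(2)*u^2 - 70*u - 4*sqrt(2)*u + 140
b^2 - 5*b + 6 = (b - 3)*(b - 2)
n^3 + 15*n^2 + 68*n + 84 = (n + 2)*(n + 6)*(n + 7)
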